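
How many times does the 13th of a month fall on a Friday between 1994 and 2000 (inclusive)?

11

Friday-the-13ths by year:
1994: May
1995: Jan, Oct
1996: Sep, Dec
1997: Jun
1998: Feb, Mar, Nov
1999: Aug
2000: Oct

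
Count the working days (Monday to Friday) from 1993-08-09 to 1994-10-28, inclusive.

320 weekdays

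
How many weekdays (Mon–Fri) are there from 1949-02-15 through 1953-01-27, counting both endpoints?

1031 weekdays

1949-02-15 is a Tuesday.
From 1949-02-15 to 1953-01-27 is 1443 days inclusive.
1443 = 7 × 206 + 1, so there are 206 full weeks plus 1 extra day.
Each full week contributes 5 weekdays (Mon–Fri): 206 × 5 = 1030.
The 1 extra day is Tuesday — 1 of them qualifies.
Total: 1030 + 1 = 1031.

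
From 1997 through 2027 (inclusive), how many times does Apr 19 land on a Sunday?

5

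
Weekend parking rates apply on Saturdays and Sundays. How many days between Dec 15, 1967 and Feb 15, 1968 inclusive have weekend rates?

18

Dec 15, 1967 is a Friday.
From Dec 15, 1967 to Feb 15, 1968 is 63 days inclusive.
63 = 7 × 9, so the span is exactly 9 full weeks.
Each full week contributes 2 weekend days (Sat, Sun): 9 × 2 = 18.
Total: 18.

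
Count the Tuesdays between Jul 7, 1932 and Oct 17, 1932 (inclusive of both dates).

Jul 7, 1932 is a Thursday.
From Jul 7, 1932 to Oct 17, 1932 is 103 days inclusive.
103 = 7 × 14 + 5, so there are 14 full weeks plus 5 extra days.
Each full week contributes one Tuesday: 14 so far.
The 5 extra days are Thu, Fri, Sat, Sun, Mon — none qualify.
Total: 14 + 0 = 14.

14 Tuesdays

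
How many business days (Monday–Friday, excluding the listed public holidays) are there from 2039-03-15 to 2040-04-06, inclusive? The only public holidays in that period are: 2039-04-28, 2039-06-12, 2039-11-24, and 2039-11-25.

276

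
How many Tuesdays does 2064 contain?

Jan 1, 2064 is a Tuesday.
The range spans 366 days (inclusive of both endpoints).
366 = 7 × 52 + 2, so there are 52 full weeks plus 2 extra days.
Each full week contributes one Tuesday: 52 so far.
The 2 extra days are Tue, Wed — 1 of them qualifies.
Total: 52 + 1 = 53.

53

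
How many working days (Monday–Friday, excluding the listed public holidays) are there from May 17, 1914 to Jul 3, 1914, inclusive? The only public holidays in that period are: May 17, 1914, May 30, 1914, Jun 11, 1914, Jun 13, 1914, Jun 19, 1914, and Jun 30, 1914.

May 17, 1914 is a Sunday.
The range spans 48 days (inclusive of both endpoints).
48 = 7 × 6 + 6, so there are 6 full weeks plus 6 extra days.
Each full week contributes 5 weekdays (Mon–Fri): 6 × 5 = 30.
The 6 extra days are Sun, Mon, Tue, Wed, Thu, Fri — 5 of them qualify.
Total: 30 + 5 = 35.
Holidays: May 17, 1914 (Sun); May 30, 1914 (Sat); Jun 11, 1914 (Thu); Jun 13, 1914 (Sat); Jun 19, 1914 (Fri); Jun 30, 1914 (Tue).
3 of the 6 holidays fall on weekdays; the rest are weekends and were already excluded.
Business days: 35 − 3 = 32.

32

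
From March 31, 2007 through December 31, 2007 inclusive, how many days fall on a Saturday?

40

March 31, 2007 is a Saturday.
From March 31, 2007 to December 31, 2007 is 276 days inclusive.
276 = 7 × 39 + 3, so there are 39 full weeks plus 3 extra days.
Each full week contributes one Saturday: 39 so far.
The 3 extra days are Sat, Sun, Mon — 1 of them qualifies.
Total: 39 + 1 = 40.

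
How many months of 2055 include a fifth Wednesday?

A month has five Wednesdays exactly when Wednesday falls within its first (length − 28) days.
Jan: 31 days, starts Fri → 5 of Fri, Sat, Sun
Feb: 28 days, starts Mon → 5 of (none)
Mar: 31 days, starts Mon → 5 of Mon, Tue, Wed ✓
Apr: 30 days, starts Thu → 5 of Thu, Fri
May: 31 days, starts Sat → 5 of Sat, Sun, Mon
Jun: 30 days, starts Tue → 5 of Tue, Wed ✓
Jul: 31 days, starts Thu → 5 of Thu, Fri, Sat
Aug: 31 days, starts Sun → 5 of Sun, Mon, Tue
Sep: 30 days, starts Wed → 5 of Wed, Thu ✓
Oct: 31 days, starts Fri → 5 of Fri, Sat, Sun
Nov: 30 days, starts Mon → 5 of Mon, Tue
Dec: 31 days, starts Wed → 5 of Wed, Thu, Fri ✓
Months with five Wednesdays: Mar, Jun, Sep, Dec.

4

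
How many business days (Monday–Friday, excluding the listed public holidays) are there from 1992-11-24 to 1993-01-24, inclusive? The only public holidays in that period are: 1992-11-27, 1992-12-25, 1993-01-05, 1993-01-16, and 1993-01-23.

41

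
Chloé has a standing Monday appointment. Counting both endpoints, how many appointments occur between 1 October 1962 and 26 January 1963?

1 October 1962 is a Monday.
The range spans 118 days (inclusive of both endpoints).
118 = 7 × 16 + 6, so there are 16 full weeks plus 6 extra days.
Each full week contributes one Monday: 16 so far.
The 6 extra days are Mon, Tue, Wed, Thu, Fri, Sat — 1 of them qualifies.
Total: 16 + 1 = 17.

17 Mondays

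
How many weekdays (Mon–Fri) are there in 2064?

262 weekdays

January 1, 2064 is a Tuesday.
The range spans 366 days (inclusive of both endpoints).
366 = 7 × 52 + 2, so there are 52 full weeks plus 2 extra days.
Each full week contributes 5 weekdays (Mon–Fri): 52 × 5 = 260.
The 2 extra days are Tuesday, Wednesday — 2 of them qualify.
Total: 260 + 2 = 262.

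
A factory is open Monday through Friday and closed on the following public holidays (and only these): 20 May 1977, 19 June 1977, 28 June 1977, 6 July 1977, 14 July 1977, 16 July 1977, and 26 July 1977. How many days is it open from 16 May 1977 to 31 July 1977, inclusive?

50

16 May 1977 is a Monday.
The range spans 77 days (inclusive of both endpoints).
77 = 7 × 11, so the span is exactly 11 full weeks.
Each full week contributes 5 weekdays (Mon–Fri): 11 × 5 = 55.
Holidays: 20 May 1977 (Fri); 19 June 1977 (Sun); 28 June 1977 (Tue); 6 July 1977 (Wed); 14 July 1977 (Thu); 16 July 1977 (Sat); 26 July 1977 (Tue).
5 of the 7 holidays fall on weekdays; the rest are weekends and were already excluded.
Business days: 55 − 5 = 50.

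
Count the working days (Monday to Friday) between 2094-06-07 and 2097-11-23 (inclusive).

2094-06-07 is a Monday.
The range spans 1266 days (inclusive of both endpoints).
1266 = 7 × 180 + 6, so there are 180 full weeks plus 6 extra days.
Each full week contributes 5 weekdays (Mon–Fri): 180 × 5 = 900.
The 6 extra days are Monday, Tuesday, Wednesday, Thursday, Friday, Saturday — 5 of them qualify.
Total: 900 + 5 = 905.

905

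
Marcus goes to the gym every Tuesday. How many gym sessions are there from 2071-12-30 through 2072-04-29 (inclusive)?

17

2071-12-30 is a Wednesday.
From 2071-12-30 to 2072-04-29 is 122 days inclusive.
122 = 7 × 17 + 3, so there are 17 full weeks plus 3 extra days.
Each full week contributes one Tuesday: 17 so far.
The 3 extra days are Wed, Thu, Fri — none qualify.
Total: 17 + 0 = 17.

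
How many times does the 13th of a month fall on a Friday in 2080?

2

The 13th falls on a Friday when the month's 13th has weekday Fri.
Jan 13 is Sat; Feb 13 is Tue; Mar 13 is Wed; Apr 13 is Sat; May 13 is Mon; Jun 13 is Thu; Jul 13 is Sat; Aug 13 is Tue; Sep 13 is Fri ✓; Oct 13 is Sun; Nov 13 is Wed; Dec 13 is Fri ✓.
Friday the 13ths: Sep, Dec.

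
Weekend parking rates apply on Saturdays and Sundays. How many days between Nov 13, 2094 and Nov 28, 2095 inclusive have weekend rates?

Nov 13, 2094 is a Saturday.
From Nov 13, 2094 to Nov 28, 2095 is 381 days inclusive.
381 = 7 × 54 + 3, so there are 54 full weeks plus 3 extra days.
Each full week contributes 2 weekend days (Sat, Sun): 54 × 2 = 108.
The 3 extra days are Sat, Sun, Mon — 2 of them qualify.
Total: 108 + 2 = 110.

110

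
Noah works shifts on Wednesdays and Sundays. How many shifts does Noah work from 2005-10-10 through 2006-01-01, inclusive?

2005-10-10 is a Monday.
The range spans 84 days (inclusive of both endpoints).
84 = 7 × 12, so the span is exactly 12 full weeks.
Each full week contributes 2 days from the set (Wed, Sun): 12 × 2 = 24.
Total: 24.

24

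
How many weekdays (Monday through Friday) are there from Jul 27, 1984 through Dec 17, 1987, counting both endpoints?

Jul 27, 1984 is a Friday.
The range spans 1239 days (inclusive of both endpoints).
1239 = 7 × 177, so the span is exactly 177 full weeks.
Each full week contributes 5 weekdays (Mon–Fri): 177 × 5 = 885.
Total: 885.

885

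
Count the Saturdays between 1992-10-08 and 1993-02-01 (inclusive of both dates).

17

1992-10-08 is a Thursday.
The range spans 117 days (inclusive of both endpoints).
117 = 7 × 16 + 5, so there are 16 full weeks plus 5 extra days.
Each full week contributes one Saturday: 16 so far.
The 5 extra days are Thu, Fri, Sat, Sun, Mon — 1 of them qualifies.
Total: 16 + 1 = 17.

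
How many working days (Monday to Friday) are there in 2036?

1 January 2036 is a Tuesday.
That's 366 days from start to end, counting both.
366 = 7 × 52 + 2, so there are 52 full weeks plus 2 extra days.
Each full week contributes 5 weekdays (Mon–Fri): 52 × 5 = 260.
The 2 extra days are Tue, Wed — 2 of them qualify.
Total: 260 + 2 = 262.

262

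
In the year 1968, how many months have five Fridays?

A month has five Fridays exactly when Friday falls within its first (length − 28) days.
Jan: 31 days, starts Mon → 5 of Mon, Tue, Wed
Feb: 29 days, starts Thu → 5 of Thu
Mar: 31 days, starts Fri → 5 of Fri, Sat, Sun ✓
Apr: 30 days, starts Mon → 5 of Mon, Tue
May: 31 days, starts Wed → 5 of Wed, Thu, Fri ✓
Jun: 30 days, starts Sat → 5 of Sat, Sun
Jul: 31 days, starts Mon → 5 of Mon, Tue, Wed
Aug: 31 days, starts Thu → 5 of Thu, Fri, Sat ✓
Sep: 30 days, starts Sun → 5 of Sun, Mon
Oct: 31 days, starts Tue → 5 of Tue, Wed, Thu
Nov: 30 days, starts Fri → 5 of Fri, Sat ✓
Dec: 31 days, starts Sun → 5 of Sun, Mon, Tue
Months with five Fridays: Mar, May, Aug, Nov.

4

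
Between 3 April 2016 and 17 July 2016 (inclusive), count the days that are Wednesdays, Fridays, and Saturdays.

3 April 2016 is a Sunday.
From 3 April 2016 to 17 July 2016 is 106 days inclusive.
106 = 7 × 15 + 1, so there are 15 full weeks plus 1 extra day.
Each full week contributes 3 days from the set (Wed, Fri, Sat): 15 × 3 = 45.
The 1 extra day is Sunday — none qualify.
Total: 45 + 0 = 45.

45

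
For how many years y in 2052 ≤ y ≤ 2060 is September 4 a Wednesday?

Day of week of September 4 in each year:
2052: Wed ✓, 2053: Thu, 2054: Fri, 2055: Sat, 2056: Mon, 2057: Tue, 2058: Wed ✓, 2059: Thu, 2060: Sat
Wednesdays: 2052, 2058.

2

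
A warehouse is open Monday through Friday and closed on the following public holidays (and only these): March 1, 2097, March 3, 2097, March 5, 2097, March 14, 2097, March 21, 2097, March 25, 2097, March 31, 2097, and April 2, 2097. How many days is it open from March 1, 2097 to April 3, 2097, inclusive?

18 business days

March 1, 2097 is a Friday.
That's 34 days from start to end, counting both.
34 = 7 × 4 + 6, so there are 4 full weeks plus 6 extra days.
Each full week contributes 5 weekdays (Mon–Fri): 4 × 5 = 20.
The 6 extra days are Friday, Saturday, Sunday, Monday, Tuesday, Wednesday — 4 of them qualify.
Total: 20 + 4 = 24.
Holidays: March 1, 2097 (Fri); March 3, 2097 (Sun); March 5, 2097 (Tue); March 14, 2097 (Thu); March 21, 2097 (Thu); March 25, 2097 (Mon); March 31, 2097 (Sun); April 2, 2097 (Tue).
6 of the 8 holidays fall on weekdays; the rest are weekends and were already excluded.
Business days: 24 − 6 = 18.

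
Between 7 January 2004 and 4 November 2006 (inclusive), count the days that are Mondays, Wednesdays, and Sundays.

7 January 2004 is a Wednesday.
From 7 January 2004 to 4 November 2006 is 1033 days inclusive.
1033 = 7 × 147 + 4, so there are 147 full weeks plus 4 extra days.
Each full week contributes 3 days from the set (Mon, Wed, Sun): 147 × 3 = 441.
The 4 extra days are Wed, Thu, Fri, Sat — 1 of them qualifies.
Total: 441 + 1 = 442.

442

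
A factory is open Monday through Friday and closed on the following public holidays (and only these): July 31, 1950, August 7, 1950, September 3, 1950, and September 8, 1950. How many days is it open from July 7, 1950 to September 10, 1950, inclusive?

July 7, 1950 is a Friday.
From July 7, 1950 to September 10, 1950 is 66 days inclusive.
66 = 7 × 9 + 3, so there are 9 full weeks plus 3 extra days.
Each full week contributes 5 weekdays (Mon–Fri): 9 × 5 = 45.
The 3 extra days are Friday, Saturday, Sunday — 1 of them qualifies.
Total: 45 + 1 = 46.
Holidays: July 31, 1950 (Mon); August 7, 1950 (Mon); September 3, 1950 (Sun); September 8, 1950 (Fri).
3 of the 4 holidays fall on weekdays; the rest are weekends and were already excluded.
Business days: 46 − 3 = 43.

43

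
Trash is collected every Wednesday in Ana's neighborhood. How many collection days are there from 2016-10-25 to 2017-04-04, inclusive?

23 Wednesdays

2016-10-25 is a Tuesday.
That's 162 days from start to end, counting both.
162 = 7 × 23 + 1, so there are 23 full weeks plus 1 extra day.
Each full week contributes one Wednesday: 23 so far.
The 1 extra day is Tue — none qualify.
Total: 23 + 0 = 23.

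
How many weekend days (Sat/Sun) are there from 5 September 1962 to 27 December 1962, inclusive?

32

5 September 1962 is a Wednesday.
From 5 September 1962 to 27 December 1962 is 114 days inclusive.
114 = 7 × 16 + 2, so there are 16 full weeks plus 2 extra days.
Each full week contributes 2 weekend days (Sat, Sun): 16 × 2 = 32.
The 2 extra days are Wednesday, Thursday — none qualify.
Total: 32 + 0 = 32.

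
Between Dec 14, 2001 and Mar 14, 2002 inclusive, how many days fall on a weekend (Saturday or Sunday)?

Dec 14, 2001 is a Friday.
From Dec 14, 2001 to Mar 14, 2002 is 91 days inclusive.
91 = 7 × 13, so the span is exactly 13 full weeks.
Each full week contributes 2 weekend days (Sat, Sun): 13 × 2 = 26.
Total: 26.

26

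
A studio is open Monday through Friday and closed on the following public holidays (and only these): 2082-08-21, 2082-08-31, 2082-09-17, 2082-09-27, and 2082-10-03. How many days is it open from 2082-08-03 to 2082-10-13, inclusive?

49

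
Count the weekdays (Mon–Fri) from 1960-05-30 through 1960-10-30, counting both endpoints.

1960-05-30 is a Monday.
The range spans 154 days (inclusive of both endpoints).
154 = 7 × 22, so the span is exactly 22 full weeks.
Each full week contributes 5 weekdays (Mon–Fri): 22 × 5 = 110.

110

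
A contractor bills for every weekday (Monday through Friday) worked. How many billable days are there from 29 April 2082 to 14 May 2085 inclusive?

29 April 2082 is a Wednesday.
The range spans 1112 days (inclusive of both endpoints).
1112 = 7 × 158 + 6, so there are 158 full weeks plus 6 extra days.
Each full week contributes 5 weekdays (Mon–Fri): 158 × 5 = 790.
The 6 extra days are Wed, Thu, Fri, Sat, Sun, Mon — 4 of them qualify.
Total: 790 + 4 = 794.

794 weekdays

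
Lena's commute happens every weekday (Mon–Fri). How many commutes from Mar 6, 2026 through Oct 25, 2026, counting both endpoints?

166

Mar 6, 2026 is a Friday.
The range spans 234 days (inclusive of both endpoints).
234 = 7 × 33 + 3, so there are 33 full weeks plus 3 extra days.
Each full week contributes 5 weekdays (Mon–Fri): 33 × 5 = 165.
The 3 extra days are Friday, Saturday, Sunday — 1 of them qualifies.
Total: 165 + 1 = 166.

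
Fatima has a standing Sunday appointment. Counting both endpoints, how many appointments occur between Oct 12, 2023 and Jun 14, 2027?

192

Oct 12, 2023 is a Thursday.
The range spans 1342 days (inclusive of both endpoints).
1342 = 7 × 191 + 5, so there are 191 full weeks plus 5 extra days.
Each full week contributes one Sunday: 191 so far.
The 5 extra days are Thursday, Friday, Saturday, Sunday, Monday — 1 of them qualifies.
Total: 191 + 1 = 192.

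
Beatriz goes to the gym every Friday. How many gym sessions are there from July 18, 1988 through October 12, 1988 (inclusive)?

12 Fridays

July 18, 1988 is a Monday.
The range spans 87 days (inclusive of both endpoints).
87 = 7 × 12 + 3, so there are 12 full weeks plus 3 extra days.
Each full week contributes one Friday: 12 so far.
The 3 extra days are Monday, Tuesday, Wednesday — none qualify.
Total: 12 + 0 = 12.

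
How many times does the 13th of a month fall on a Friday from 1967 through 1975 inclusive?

15

Friday-the-13ths by year:
1967: Jan, Oct
1968: Sep, Dec
1969: Jun
1970: Feb, Mar, Nov
1971: Aug
1972: Oct
1973: Apr, Jul
1974: Sep, Dec
1975: Jun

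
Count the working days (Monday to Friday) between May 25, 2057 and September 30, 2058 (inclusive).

352

May 25, 2057 is a Friday.
That's 494 days from start to end, counting both.
494 = 7 × 70 + 4, so there are 70 full weeks plus 4 extra days.
Each full week contributes 5 weekdays (Mon–Fri): 70 × 5 = 350.
The 4 extra days are Friday, Saturday, Sunday, Monday — 2 of them qualify.
Total: 350 + 2 = 352.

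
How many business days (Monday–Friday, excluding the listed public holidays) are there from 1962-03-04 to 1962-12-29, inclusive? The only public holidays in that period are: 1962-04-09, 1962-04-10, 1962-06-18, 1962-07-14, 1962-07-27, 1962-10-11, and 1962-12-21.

209 business days

1962-03-04 is a Sunday.
That's 301 days from start to end, counting both.
301 = 7 × 43, so the span is exactly 43 full weeks.
Each full week contributes 5 weekdays (Mon–Fri): 43 × 5 = 215.
Total: 215.
Holidays: 1962-04-09 (Mon); 1962-04-10 (Tue); 1962-06-18 (Mon); 1962-07-14 (Sat); 1962-07-27 (Fri); 1962-10-11 (Thu); 1962-12-21 (Fri).
6 of the 7 holidays fall on weekdays; the rest are weekends and were already excluded.
Business days: 215 − 6 = 209.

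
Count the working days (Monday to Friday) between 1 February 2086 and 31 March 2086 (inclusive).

1 February 2086 is a Friday.
That's 59 days from start to end, counting both.
59 = 7 × 8 + 3, so there are 8 full weeks plus 3 extra days.
Each full week contributes 5 weekdays (Mon–Fri): 8 × 5 = 40.
The 3 extra days are Fri, Sat, Sun — 1 of them qualifies.
Total: 40 + 1 = 41.

41 weekdays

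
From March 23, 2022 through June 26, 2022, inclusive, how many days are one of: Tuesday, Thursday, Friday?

March 23, 2022 is a Wednesday.
That's 96 days from start to end, counting both.
96 = 7 × 13 + 5, so there are 13 full weeks plus 5 extra days.
Each full week contributes 3 days from the set (Tue, Thu, Fri): 13 × 3 = 39.
The 5 extra days are Wed, Thu, Fri, Sat, Sun — 2 of them qualify.
Total: 39 + 2 = 41.

41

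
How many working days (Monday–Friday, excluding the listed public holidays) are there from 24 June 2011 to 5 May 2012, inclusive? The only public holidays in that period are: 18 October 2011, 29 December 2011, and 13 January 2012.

223

24 June 2011 is a Friday.
The range spans 317 days (inclusive of both endpoints).
317 = 7 × 45 + 2, so there are 45 full weeks plus 2 extra days.
Each full week contributes 5 weekdays (Mon–Fri): 45 × 5 = 225.
The 2 extra days are Friday, Saturday — 1 of them qualifies.
Total: 225 + 1 = 226.
Holidays: 18 October 2011 (Tue); 29 December 2011 (Thu); 13 January 2012 (Fri).
All 3 holidays fall on weekdays, so subtract 3.
Business days: 226 − 3 = 223.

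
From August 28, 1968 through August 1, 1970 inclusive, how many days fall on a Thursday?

101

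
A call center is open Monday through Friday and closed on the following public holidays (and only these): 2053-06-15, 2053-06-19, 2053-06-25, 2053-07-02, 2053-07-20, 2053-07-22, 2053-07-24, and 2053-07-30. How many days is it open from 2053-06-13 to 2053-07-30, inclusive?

2053-06-13 is a Friday.
From 2053-06-13 to 2053-07-30 is 48 days inclusive.
48 = 7 × 6 + 6, so there are 6 full weeks plus 6 extra days.
Each full week contributes 5 weekdays (Mon–Fri): 6 × 5 = 30.
The 6 extra days are Fri, Sat, Sun, Mon, Tue, Wed — 4 of them qualify.
Total: 30 + 4 = 34.
Holidays: 2053-06-15 (Sun); 2053-06-19 (Thu); 2053-06-25 (Wed); 2053-07-02 (Wed); 2053-07-20 (Sun); 2053-07-22 (Tue); 2053-07-24 (Thu); 2053-07-30 (Wed).
6 of the 8 holidays fall on weekdays; the rest are weekends and were already excluded.
Business days: 34 − 6 = 28.

28 business days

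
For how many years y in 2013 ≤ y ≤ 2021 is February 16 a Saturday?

Day of week of February 16 in each year:
2013: Sat ✓, 2014: Sun, 2015: Mon, 2016: Tue, 2017: Thu, 2018: Fri, 2019: Sat ✓, 2020: Sun, 2021: Tue
Saturdays: 2013, 2019.

2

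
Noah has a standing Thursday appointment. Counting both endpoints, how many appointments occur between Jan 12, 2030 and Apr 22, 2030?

14 Thursdays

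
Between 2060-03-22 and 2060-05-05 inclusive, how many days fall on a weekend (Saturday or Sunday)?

2060-03-22 is a Monday.
That's 45 days from start to end, counting both.
45 = 7 × 6 + 3, so there are 6 full weeks plus 3 extra days.
Each full week contributes 2 weekend days (Sat, Sun): 6 × 2 = 12.
The 3 extra days are Monday, Tuesday, Wednesday — none qualify.
Total: 12 + 0 = 12.

12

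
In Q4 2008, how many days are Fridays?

2008-10-01 is a Wednesday.
From 2008-10-01 to 2008-12-31 is 92 days inclusive.
92 = 7 × 13 + 1, so there are 13 full weeks plus 1 extra day.
Each full week contributes one Friday: 13 so far.
The 1 extra day is Wednesday — none qualify.
Total: 13 + 0 = 13.

13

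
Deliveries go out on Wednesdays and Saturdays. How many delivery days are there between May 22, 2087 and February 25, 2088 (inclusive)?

80

May 22, 2087 is a Thursday.
From May 22, 2087 to February 25, 2088 is 280 days inclusive.
280 = 7 × 40, so the span is exactly 40 full weeks.
Each full week contributes 2 days from the set (Wed, Sat): 40 × 2 = 80.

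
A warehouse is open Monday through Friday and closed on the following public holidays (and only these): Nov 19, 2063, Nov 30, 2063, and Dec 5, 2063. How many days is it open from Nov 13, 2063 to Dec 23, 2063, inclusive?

26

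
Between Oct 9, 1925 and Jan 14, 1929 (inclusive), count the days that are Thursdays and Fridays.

341

Oct 9, 1925 is a Friday.
The range spans 1194 days (inclusive of both endpoints).
1194 = 7 × 170 + 4, so there are 170 full weeks plus 4 extra days.
Each full week contributes 2 days from the set (Thu, Fri): 170 × 2 = 340.
The 4 extra days are Fri, Sat, Sun, Mon — 1 of them qualifies.
Total: 340 + 1 = 341.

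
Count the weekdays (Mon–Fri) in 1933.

1933-01-01 is a Sunday.
That's 365 days from start to end, counting both.
365 = 7 × 52 + 1, so there are 52 full weeks plus 1 extra day.
Each full week contributes 5 weekdays (Mon–Fri): 52 × 5 = 260.
The 1 extra day is Sunday — none qualify.
Total: 260 + 0 = 260.

260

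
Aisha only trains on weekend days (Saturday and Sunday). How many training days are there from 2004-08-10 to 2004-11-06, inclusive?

2004-08-10 is a Tuesday.
From 2004-08-10 to 2004-11-06 is 89 days inclusive.
89 = 7 × 12 + 5, so there are 12 full weeks plus 5 extra days.
Each full week contributes 2 weekend days (Sat, Sun): 12 × 2 = 24.
The 5 extra days are Tue, Wed, Thu, Fri, Sat — 1 of them qualifies.
Total: 24 + 1 = 25.

25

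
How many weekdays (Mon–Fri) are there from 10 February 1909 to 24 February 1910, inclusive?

10 February 1909 is a Wednesday.
The range spans 380 days (inclusive of both endpoints).
380 = 7 × 54 + 2, so there are 54 full weeks plus 2 extra days.
Each full week contributes 5 weekdays (Mon–Fri): 54 × 5 = 270.
The 2 extra days are Wed, Thu — 2 of them qualify.
Total: 270 + 2 = 272.

272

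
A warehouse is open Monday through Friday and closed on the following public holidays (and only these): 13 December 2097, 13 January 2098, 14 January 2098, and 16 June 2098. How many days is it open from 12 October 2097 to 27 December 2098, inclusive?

311

12 October 2097 is a Saturday.
That's 442 days from start to end, counting both.
442 = 7 × 63 + 1, so there are 63 full weeks plus 1 extra day.
Each full week contributes 5 weekdays (Mon–Fri): 63 × 5 = 315.
The 1 extra day is Sat — none qualify.
Total: 315 + 0 = 315.
Holidays: 13 December 2097 (Fri); 13 January 2098 (Mon); 14 January 2098 (Tue); 16 June 2098 (Mon).
All 4 holidays fall on weekdays, so subtract 4.
Business days: 315 − 4 = 311.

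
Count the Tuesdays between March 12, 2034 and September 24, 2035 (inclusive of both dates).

March 12, 2034 is a Sunday.
That's 562 days from start to end, counting both.
562 = 7 × 80 + 2, so there are 80 full weeks plus 2 extra days.
Each full week contributes one Tuesday: 80 so far.
The 2 extra days are Sun, Mon — none qualify.
Total: 80 + 0 = 80.

80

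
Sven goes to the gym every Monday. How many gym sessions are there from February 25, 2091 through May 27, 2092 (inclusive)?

66

February 25, 2091 is a Sunday.
The range spans 458 days (inclusive of both endpoints).
458 = 7 × 65 + 3, so there are 65 full weeks plus 3 extra days.
Each full week contributes one Monday: 65 so far.
The 3 extra days are Sunday, Monday, Tuesday — 1 of them qualifies.
Total: 65 + 1 = 66.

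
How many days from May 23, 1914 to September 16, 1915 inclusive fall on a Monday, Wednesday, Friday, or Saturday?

May 23, 1914 is a Saturday.
The range spans 482 days (inclusive of both endpoints).
482 = 7 × 68 + 6, so there are 68 full weeks plus 6 extra days.
Each full week contributes 4 days from the set (Mon, Wed, Fri, Sat): 68 × 4 = 272.
The 6 extra days are Saturday, Sunday, Monday, Tuesday, Wednesday, Thursday — 3 of them qualify.
Total: 272 + 3 = 275.

275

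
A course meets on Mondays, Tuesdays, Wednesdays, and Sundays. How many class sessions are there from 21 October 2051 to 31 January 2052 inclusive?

60

21 October 2051 is a Saturday.
The range spans 103 days (inclusive of both endpoints).
103 = 7 × 14 + 5, so there are 14 full weeks plus 5 extra days.
Each full week contributes 4 days from the set (Mon, Tue, Wed, Sun): 14 × 4 = 56.
The 5 extra days are Saturday, Sunday, Monday, Tuesday, Wednesday — 4 of them qualify.
Total: 56 + 4 = 60.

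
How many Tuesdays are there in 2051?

52

January 1, 2051 is a Sunday.
That's 365 days from start to end, counting both.
365 = 7 × 52 + 1, so there are 52 full weeks plus 1 extra day.
Each full week contributes one Tuesday: 52 so far.
The 1 extra day is Sunday — none qualify.
Total: 52 + 0 = 52.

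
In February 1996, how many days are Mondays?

1996-02-01 is a Thursday.
That's 29 days from start to end, counting both.
29 = 7 × 4 + 1, so there are 4 full weeks plus 1 extra day.
Each full week contributes one Monday: 4 so far.
The 1 extra day is Thursday — none qualify.
Total: 4 + 0 = 4.

4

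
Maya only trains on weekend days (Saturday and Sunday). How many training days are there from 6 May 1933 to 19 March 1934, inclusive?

92

6 May 1933 is a Saturday.
The range spans 318 days (inclusive of both endpoints).
318 = 7 × 45 + 3, so there are 45 full weeks plus 3 extra days.
Each full week contributes 2 weekend days (Sat, Sun): 45 × 2 = 90.
The 3 extra days are Sat, Sun, Mon — 2 of them qualify.
Total: 90 + 2 = 92.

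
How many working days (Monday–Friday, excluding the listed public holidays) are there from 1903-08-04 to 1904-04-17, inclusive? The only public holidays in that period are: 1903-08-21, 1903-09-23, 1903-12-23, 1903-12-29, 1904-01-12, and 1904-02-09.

178

1903-08-04 is a Tuesday.
That's 258 days from start to end, counting both.
258 = 7 × 36 + 6, so there are 36 full weeks plus 6 extra days.
Each full week contributes 5 weekdays (Mon–Fri): 36 × 5 = 180.
The 6 extra days are Tue, Wed, Thu, Fri, Sat, Sun — 4 of them qualify.
Total: 180 + 4 = 184.
Holidays: 1903-08-21 (Fri); 1903-09-23 (Wed); 1903-12-23 (Wed); 1903-12-29 (Tue); 1904-01-12 (Tue); 1904-02-09 (Tue).
All 6 holidays fall on weekdays, so subtract 6.
Business days: 184 − 6 = 178.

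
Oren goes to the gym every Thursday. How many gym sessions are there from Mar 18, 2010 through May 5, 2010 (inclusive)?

Mar 18, 2010 is a Thursday.
From Mar 18, 2010 to May 5, 2010 is 49 days inclusive.
49 = 7 × 7, so the span is exactly 7 full weeks.
Each full week contributes one Thursday: 7 so far.
Total: 7.

7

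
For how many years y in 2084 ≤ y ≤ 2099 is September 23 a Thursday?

2

Day of week of September 23 in each year:
2084: Sat, 2085: Sun, 2086: Mon, 2087: Tue, 2088: Thu ✓, 2089: Fri, 2090: Sat, 2091: Sun, 2092: Tue, 2093: Wed, 2094: Thu ✓, 2095: Fri, 2096: Sun, 2097: Mon, 2098: Tue, 2099: Wed
Thursdays: 2088, 2094.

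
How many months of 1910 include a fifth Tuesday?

A month has five Tuesdays exactly when Tuesday falls within its first (length − 28) days.
Jan: 31 days, starts Sat → 5 of Sat, Sun, Mon
Feb: 28 days, starts Tue → 5 of (none)
Mar: 31 days, starts Tue → 5 of Tue, Wed, Thu ✓
Apr: 30 days, starts Fri → 5 of Fri, Sat
May: 31 days, starts Sun → 5 of Sun, Mon, Tue ✓
Jun: 30 days, starts Wed → 5 of Wed, Thu
Jul: 31 days, starts Fri → 5 of Fri, Sat, Sun
Aug: 31 days, starts Mon → 5 of Mon, Tue, Wed ✓
Sep: 30 days, starts Thu → 5 of Thu, Fri
Oct: 31 days, starts Sat → 5 of Sat, Sun, Mon
Nov: 30 days, starts Tue → 5 of Tue, Wed ✓
Dec: 31 days, starts Thu → 5 of Thu, Fri, Sat
Months with five Tuesdays: Mar, May, Aug, Nov.

4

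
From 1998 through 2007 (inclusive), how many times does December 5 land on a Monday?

Day of week of December 5 in each year:
1998: Sat, 1999: Sun, 2000: Tue, 2001: Wed, 2002: Thu, 2003: Fri, 2004: Sun, 2005: Mon ✓, 2006: Tue, 2007: Wed
Mondays: 2005.

1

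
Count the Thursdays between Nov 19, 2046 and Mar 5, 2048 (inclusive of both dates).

68 Thursdays

Nov 19, 2046 is a Monday.
From Nov 19, 2046 to Mar 5, 2048 is 473 days inclusive.
473 = 7 × 67 + 4, so there are 67 full weeks plus 4 extra days.
Each full week contributes one Thursday: 67 so far.
The 4 extra days are Mon, Tue, Wed, Thu — 1 of them qualifies.
Total: 67 + 1 = 68.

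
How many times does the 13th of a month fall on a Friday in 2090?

2

The 13th falls on a Friday when the month's 13th has weekday Fri.
Jan 13 is Fri ✓; Feb 13 is Mon; Mar 13 is Mon; Apr 13 is Thu; May 13 is Sat; Jun 13 is Tue; Jul 13 is Thu; Aug 13 is Sun; Sep 13 is Wed; Oct 13 is Fri ✓; Nov 13 is Mon; Dec 13 is Wed.
Friday the 13ths: Jan, Oct.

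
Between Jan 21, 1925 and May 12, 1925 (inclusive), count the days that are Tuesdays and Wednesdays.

32

Jan 21, 1925 is a Wednesday.
That's 112 days from start to end, counting both.
112 = 7 × 16, so the span is exactly 16 full weeks.
Each full week contributes 2 days from the set (Tue, Wed): 16 × 2 = 32.
Total: 32.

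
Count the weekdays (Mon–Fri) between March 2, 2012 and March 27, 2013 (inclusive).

March 2, 2012 is a Friday.
From March 2, 2012 to March 27, 2013 is 391 days inclusive.
391 = 7 × 55 + 6, so there are 55 full weeks plus 6 extra days.
Each full week contributes 5 weekdays (Mon–Fri): 55 × 5 = 275.
The 6 extra days are Friday, Saturday, Sunday, Monday, Tuesday, Wednesday — 4 of them qualify.
Total: 275 + 4 = 279.

279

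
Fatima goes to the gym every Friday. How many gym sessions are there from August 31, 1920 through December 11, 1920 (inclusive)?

August 31, 1920 is a Tuesday.
The range spans 103 days (inclusive of both endpoints).
103 = 7 × 14 + 5, so there are 14 full weeks plus 5 extra days.
Each full week contributes one Friday: 14 so far.
The 5 extra days are Tuesday, Wednesday, Thursday, Friday, Saturday — 1 of them qualifies.
Total: 14 + 1 = 15.

15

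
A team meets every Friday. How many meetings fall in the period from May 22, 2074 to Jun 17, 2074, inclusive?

4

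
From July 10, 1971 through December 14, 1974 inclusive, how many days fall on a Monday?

179

July 10, 1971 is a Saturday.
From July 10, 1971 to December 14, 1974 is 1254 days inclusive.
1254 = 7 × 179 + 1, so there are 179 full weeks plus 1 extra day.
Each full week contributes one Monday: 179 so far.
The 1 extra day is Saturday — none qualify.
Total: 179 + 0 = 179.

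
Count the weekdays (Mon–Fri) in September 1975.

22

Sep 1, 1975 is a Monday.
From Sep 1, 1975 to Sep 30, 1975 is 30 days inclusive.
30 = 7 × 4 + 2, so there are 4 full weeks plus 2 extra days.
Each full week contributes 5 weekdays (Mon–Fri): 4 × 5 = 20.
The 2 extra days are Monday, Tuesday — 2 of them qualify.
Total: 20 + 2 = 22.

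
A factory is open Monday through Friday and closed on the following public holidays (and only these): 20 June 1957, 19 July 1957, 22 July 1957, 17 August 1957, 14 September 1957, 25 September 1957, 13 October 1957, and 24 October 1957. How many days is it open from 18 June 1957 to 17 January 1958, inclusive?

149

18 June 1957 is a Tuesday.
The range spans 214 days (inclusive of both endpoints).
214 = 7 × 30 + 4, so there are 30 full weeks plus 4 extra days.
Each full week contributes 5 weekdays (Mon–Fri): 30 × 5 = 150.
The 4 extra days are Tuesday, Wednesday, Thursday, Friday — 4 of them qualify.
Total: 150 + 4 = 154.
Holidays: 20 June 1957 (Thu); 19 July 1957 (Fri); 22 July 1957 (Mon); 17 August 1957 (Sat); 14 September 1957 (Sat); 25 September 1957 (Wed); 13 October 1957 (Sun); 24 October 1957 (Thu).
5 of the 8 holidays fall on weekdays; the rest are weekends and were already excluded.
Business days: 154 − 5 = 149.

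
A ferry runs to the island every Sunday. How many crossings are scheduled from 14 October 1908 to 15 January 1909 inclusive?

14 October 1908 is a Wednesday.
That's 94 days from start to end, counting both.
94 = 7 × 13 + 3, so there are 13 full weeks plus 3 extra days.
Each full week contributes one Sunday: 13 so far.
The 3 extra days are Wed, Thu, Fri — none qualify.
Total: 13 + 0 = 13.

13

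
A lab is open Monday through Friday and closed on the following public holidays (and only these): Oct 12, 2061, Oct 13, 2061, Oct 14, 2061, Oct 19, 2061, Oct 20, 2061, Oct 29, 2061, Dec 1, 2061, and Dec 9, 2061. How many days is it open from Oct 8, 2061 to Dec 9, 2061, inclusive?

38

Oct 8, 2061 is a Saturday.
The range spans 63 days (inclusive of both endpoints).
63 = 7 × 9, so the span is exactly 9 full weeks.
Each full week contributes 5 weekdays (Mon–Fri): 9 × 5 = 45.
Total: 45.
Holidays: Oct 12, 2061 (Wed); Oct 13, 2061 (Thu); Oct 14, 2061 (Fri); Oct 19, 2061 (Wed); Oct 20, 2061 (Thu); Oct 29, 2061 (Sat); Dec 1, 2061 (Thu); Dec 9, 2061 (Fri).
7 of the 8 holidays fall on weekdays; the rest are weekends and were already excluded.
Business days: 45 − 7 = 38.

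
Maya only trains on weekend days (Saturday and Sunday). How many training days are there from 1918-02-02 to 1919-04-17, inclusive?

1918-02-02 is a Saturday.
From 1918-02-02 to 1919-04-17 is 440 days inclusive.
440 = 7 × 62 + 6, so there are 62 full weeks plus 6 extra days.
Each full week contributes 2 weekend days (Sat, Sun): 62 × 2 = 124.
The 6 extra days are Saturday, Sunday, Monday, Tuesday, Wednesday, Thursday — 2 of them qualify.
Total: 124 + 2 = 126.

126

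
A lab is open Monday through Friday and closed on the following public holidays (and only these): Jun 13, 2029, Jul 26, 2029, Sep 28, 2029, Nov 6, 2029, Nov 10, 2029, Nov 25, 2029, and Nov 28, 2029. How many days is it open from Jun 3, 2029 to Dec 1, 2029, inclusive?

125

Jun 3, 2029 is a Sunday.
That's 182 days from start to end, counting both.
182 = 7 × 26, so the span is exactly 26 full weeks.
Each full week contributes 5 weekdays (Mon–Fri): 26 × 5 = 130.
Total: 130.
Holidays: Jun 13, 2029 (Wed); Jul 26, 2029 (Thu); Sep 28, 2029 (Fri); Nov 6, 2029 (Tue); Nov 10, 2029 (Sat); Nov 25, 2029 (Sun); Nov 28, 2029 (Wed).
5 of the 7 holidays fall on weekdays; the rest are weekends and were already excluded.
Business days: 130 − 5 = 125.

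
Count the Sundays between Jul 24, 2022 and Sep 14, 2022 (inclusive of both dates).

8 Sundays

Jul 24, 2022 is a Sunday.
That's 53 days from start to end, counting both.
53 = 7 × 7 + 4, so there are 7 full weeks plus 4 extra days.
Each full week contributes one Sunday: 7 so far.
The 4 extra days are Sunday, Monday, Tuesday, Wednesday — 1 of them qualifies.
Total: 7 + 1 = 8.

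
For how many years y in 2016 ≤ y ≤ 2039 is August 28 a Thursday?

Day of week of August 28 in each year:
2016: Sun, 2017: Mon, 2018: Tue, 2019: Wed, 2020: Fri, 2021: Sat, 2022: Sun, 2023: Mon, 2024: Wed, 2025: Thu ✓, 2026: Fri, 2027: Sat, 2028: Mon, 2029: Tue, 2030: Wed, 2031: Thu ✓, 2032: Sat, 2033: Sun, 2034: Mon, 2035: Tue, 2036: Thu ✓, 2037: Fri, 2038: Sat, 2039: Sun
Thursdays: 2025, 2031, 2036.

3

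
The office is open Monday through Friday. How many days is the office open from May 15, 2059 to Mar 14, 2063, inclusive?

1000

May 15, 2059 is a Thursday.
From May 15, 2059 to Mar 14, 2063 is 1400 days inclusive.
1400 = 7 × 200, so the span is exactly 200 full weeks.
Each full week contributes 5 weekdays (Mon–Fri): 200 × 5 = 1000.
Total: 1000.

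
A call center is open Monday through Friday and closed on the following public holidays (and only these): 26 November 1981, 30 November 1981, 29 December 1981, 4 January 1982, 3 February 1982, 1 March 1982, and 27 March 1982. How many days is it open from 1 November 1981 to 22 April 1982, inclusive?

118 working days

1 November 1981 is a Sunday.
The range spans 173 days (inclusive of both endpoints).
173 = 7 × 24 + 5, so there are 24 full weeks plus 5 extra days.
Each full week contributes 5 weekdays (Mon–Fri): 24 × 5 = 120.
The 5 extra days are Sunday, Monday, Tuesday, Wednesday, Thursday — 4 of them qualify.
Total: 120 + 4 = 124.
Holidays: 26 November 1981 (Thu); 30 November 1981 (Mon); 29 December 1981 (Tue); 4 January 1982 (Mon); 3 February 1982 (Wed); 1 March 1982 (Mon); 27 March 1982 (Sat).
6 of the 7 holidays fall on weekdays; the rest are weekends and were already excluded.
Business days: 124 − 6 = 118.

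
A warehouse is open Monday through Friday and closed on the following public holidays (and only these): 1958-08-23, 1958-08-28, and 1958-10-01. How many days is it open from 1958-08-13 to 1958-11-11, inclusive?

63

1958-08-13 is a Wednesday.
From 1958-08-13 to 1958-11-11 is 91 days inclusive.
91 = 7 × 13, so the span is exactly 13 full weeks.
Each full week contributes 5 weekdays (Mon–Fri): 13 × 5 = 65.
Holidays: 1958-08-23 (Sat); 1958-08-28 (Thu); 1958-10-01 (Wed).
2 of the 3 holidays fall on weekdays; the rest are weekends and were already excluded.
Business days: 65 − 2 = 63.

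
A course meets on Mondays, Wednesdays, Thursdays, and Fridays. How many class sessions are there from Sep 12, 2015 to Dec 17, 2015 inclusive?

55

Sep 12, 2015 is a Saturday.
From Sep 12, 2015 to Dec 17, 2015 is 97 days inclusive.
97 = 7 × 13 + 6, so there are 13 full weeks plus 6 extra days.
Each full week contributes 4 days from the set (Mon, Wed, Thu, Fri): 13 × 4 = 52.
The 6 extra days are Sat, Sun, Mon, Tue, Wed, Thu — 3 of them qualify.
Total: 52 + 3 = 55.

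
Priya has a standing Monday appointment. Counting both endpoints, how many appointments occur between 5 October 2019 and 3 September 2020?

5 October 2019 is a Saturday.
From 5 October 2019 to 3 September 2020 is 335 days inclusive.
335 = 7 × 47 + 6, so there are 47 full weeks plus 6 extra days.
Each full week contributes one Monday: 47 so far.
The 6 extra days are Saturday, Sunday, Monday, Tuesday, Wednesday, Thursday — 1 of them qualifies.
Total: 47 + 1 = 48.

48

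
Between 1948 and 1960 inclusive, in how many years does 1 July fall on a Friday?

3

Day of week of July 1 in each year:
1948: Thu, 1949: Fri ✓, 1950: Sat, 1951: Sun, 1952: Tue, 1953: Wed, 1954: Thu, 1955: Fri ✓, 1956: Sun, 1957: Mon, 1958: Tue, 1959: Wed, 1960: Fri ✓
Fridays: 1949, 1955, 1960.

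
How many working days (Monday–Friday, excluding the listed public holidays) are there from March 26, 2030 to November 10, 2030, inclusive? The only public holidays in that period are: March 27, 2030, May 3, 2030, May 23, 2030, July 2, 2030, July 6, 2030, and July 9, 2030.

159

March 26, 2030 is a Tuesday.
From March 26, 2030 to November 10, 2030 is 230 days inclusive.
230 = 7 × 32 + 6, so there are 32 full weeks plus 6 extra days.
Each full week contributes 5 weekdays (Mon–Fri): 32 × 5 = 160.
The 6 extra days are Tue, Wed, Thu, Fri, Sat, Sun — 4 of them qualify.
Total: 160 + 4 = 164.
Holidays: March 27, 2030 (Wed); May 3, 2030 (Fri); May 23, 2030 (Thu); July 2, 2030 (Tue); July 6, 2030 (Sat); July 9, 2030 (Tue).
5 of the 6 holidays fall on weekdays; the rest are weekends and were already excluded.
Business days: 164 − 5 = 159.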